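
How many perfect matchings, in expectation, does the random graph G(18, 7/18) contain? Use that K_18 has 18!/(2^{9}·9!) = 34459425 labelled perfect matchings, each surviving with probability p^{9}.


K_18 has 18!/(2^{9}·9!) = 34459425 labelled perfect matchings.
For each such perfect matching H, let X_H = 1 if all 9 edges of H are present in G. Then P[X_H = 1] = p^{9} = (7/18)^{9} = 40353607/198359290368.
Summing the indicators: E[X] = Σ_H E[X_H] = 34459425 · p^{9} = 34459425 · 40353607/198359290368 = 17167433257975/2448880128.
Numerically: E[X] ≈ 7.01e+03.

E[X] = 34459425 · (7/18)^{9} = 17167433257975/2448880128 ≈ 7.01e+03.


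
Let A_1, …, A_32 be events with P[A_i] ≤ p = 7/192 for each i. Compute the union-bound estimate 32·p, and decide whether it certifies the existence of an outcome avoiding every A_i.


Union bound: P[∪_{i=1}^{32} A_i] ≤ Σ_i P[A_i] ≤ 32·p = 32·(7/192) = 7/6.
Numerically: 7/6 ≈ 1.167.
Is 7/6 < 1? NO.
Since the bound 7/6 is ≥ 1, the union bound is uninformative here; it does NOT by itself certify existence.

32·p = 7/6 ≈ 1.167; existence NOT certified by the union bound.


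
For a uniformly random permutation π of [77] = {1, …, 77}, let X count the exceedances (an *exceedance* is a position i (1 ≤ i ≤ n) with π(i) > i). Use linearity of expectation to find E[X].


Write X = Σ_{i=1}^{77} X_i, where X_i = 1_{π(i) > i}.
For each fixed i, π(i) is uniform over {1, …, 77} (marginal of a uniform permutation), so P[π(i) > i] = (n − i)/n. Summing: Σ_{i=1}^{77} (n − i)/n = (0 + 1 + … + 76)/77 = 77(77 − 1)/(2·77) = (77 − 1)/2.
Hence E[X] = Σ_{i=1}^{77} (77 − i)/77 = 38 ≈ 38.00000.

E[X] = 38 = 38.00000.


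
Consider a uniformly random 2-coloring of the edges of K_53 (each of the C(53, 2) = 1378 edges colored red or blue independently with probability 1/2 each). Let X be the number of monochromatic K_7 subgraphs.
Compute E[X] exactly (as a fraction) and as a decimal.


Let X = Σ_S X_S over the C(53, 7) = 154143080 subsets S of size 7, where X_S = 1 if the K_7 on S is monochromatic.
For a fixed S, the K_7 on S has C(7, 2) = 21 edges. P[all 21 edges red] = (1/2)^21, and likewise for blue, so P[monochromatic] = 2·(1/2)^21 = 2^{1 − 21} = 1/1048576.
By linearity of expectation: E[X] = C(53, 7) · 2^{1 − 21} = 154143080 · 1/1048576 = 19267885/131072.
Numerically: E[X] ≈ 147.00230.

E[X] = C(53,7)·2^(1−C(7,2)) = 19267885/131072 ≈ 147.00230.


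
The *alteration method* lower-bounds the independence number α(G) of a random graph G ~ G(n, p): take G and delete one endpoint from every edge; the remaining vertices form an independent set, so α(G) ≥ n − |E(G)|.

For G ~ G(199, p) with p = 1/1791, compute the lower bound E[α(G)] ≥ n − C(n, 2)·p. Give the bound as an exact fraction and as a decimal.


E[|E(G)|] = C(199, 2)·p = 19701 · (1/1791) = 11.
E[α(G)] ≥ n − E[|E(G)|] = 199 − 11 = 188.
Numerically: ≈ 188.0000.
(This is only a lower bound; the true E[α(G)] may be larger.)

E[α(G)] ≥ 188 ≈ 188.0000.


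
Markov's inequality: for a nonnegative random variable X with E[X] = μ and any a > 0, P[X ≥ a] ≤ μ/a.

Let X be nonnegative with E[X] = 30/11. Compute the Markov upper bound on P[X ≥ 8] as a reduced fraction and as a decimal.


μ = E[X] = 30/11, a = 8.
Markov: P[X ≥ 8] ≤ μ/a = (30/11)/8 = 15/44.
Numerically: ≈ 0.341.
(Since a = 8 > μ = 2.727, the bound 15/44 is < 1 and informative.)

P[X ≥ 8] ≤ 15/44 ≈ 0.341.


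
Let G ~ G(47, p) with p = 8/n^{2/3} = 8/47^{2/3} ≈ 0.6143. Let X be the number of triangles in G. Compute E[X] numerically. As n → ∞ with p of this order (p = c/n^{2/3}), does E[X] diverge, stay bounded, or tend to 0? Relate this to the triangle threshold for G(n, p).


Number of potential triangles: C(47, 3) = 16215.
Each occurs with probability p³ ≈ (0.6143)³ ≈ 2.317791e-01.
By linearity: E[X] = C(47, 3)·p³ ≈ 16215 · 2.317791e-01 ≈ 3758.2979.
Since α = 2/3 < 1, p = c/n^{2/3} ≫ 1/n is above the triangle threshold p ~ 1/n. Asymptotically E[X] ~ (c³/6)·n^{3(1−α)} = (8³/6)·n^{1} → ∞; triangles are abundant w.h.p.

E[X] ≈ 3758.2979; in regime p = Θ(1/n^{2/3}) E[X] diverges (above the triangle threshold p ~ 1/n).


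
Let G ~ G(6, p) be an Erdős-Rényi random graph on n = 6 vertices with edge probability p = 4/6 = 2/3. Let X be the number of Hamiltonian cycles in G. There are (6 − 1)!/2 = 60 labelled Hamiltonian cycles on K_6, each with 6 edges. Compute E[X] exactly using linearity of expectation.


K_6 has (6 − 1)!/2 = 60 labelled Hamiltonian cycles.
For each such Hamiltonian cycle H, let X_H = 1 if all 6 edges of H are present in G. Then P[X_H = 1] = p^{6} = (2/3)^{6} = 64/729.
By linearity of expectation: E[X] = Σ_H E[X_H] = 60 · p^{6} = 60 · 64/729 = 1280/243.
Numerically: E[X] ≈ 5.2675.

E[X] = 60 · (2/3)^{6} = 1280/243 ≈ 5.2675.


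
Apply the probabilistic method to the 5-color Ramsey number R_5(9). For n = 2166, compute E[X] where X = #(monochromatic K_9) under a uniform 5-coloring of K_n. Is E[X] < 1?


E[X] = C(2166, 9) · 5^{1 − 36} = 2844037944203015677277940 · 5^{−35} = 2844037944203015677277940/2910383045673370361328125.
As a reduced fraction: E[X] = 568807588840603135455588/582076609134674072265625 ≈ 0.9772040.
Is E[X] < 1? YES.
Since E[X] < 1, there exists a 5-coloring of K_{2166} with no monochromatic K_9; hence R_5(9) > 2166.

E[X] = 568807588840603135455588/582076609134674072265625 ≈ 0.9772040; E[X] < 1, so R_5(9) > 2166.


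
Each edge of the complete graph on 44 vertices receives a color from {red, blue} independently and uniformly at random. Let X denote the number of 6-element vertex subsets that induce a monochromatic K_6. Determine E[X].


Let X = Σ_S X_S over the C(44, 6) = 7059052 subsets S of size 6, where X_S = 1 if the K_6 on S is monochromatic.
For a fixed S, the K_6 on S has C(6, 2) = 15 edges. P[all 15 edges red] = (1/2)^15, and likewise for blue, so P[monochromatic] = 2·(1/2)^15 = 2^{1 − 15} = 1/16384.
Summing: E[X] = C(44, 6) · 2^{1 − 15} = 7059052 · 1/16384 = 1764763/4096.
Numerically: E[X] ≈ 430.85034.

E[X] = C(44,6)·2^(1−C(6,2)) = 1764763/4096 ≈ 430.85034.


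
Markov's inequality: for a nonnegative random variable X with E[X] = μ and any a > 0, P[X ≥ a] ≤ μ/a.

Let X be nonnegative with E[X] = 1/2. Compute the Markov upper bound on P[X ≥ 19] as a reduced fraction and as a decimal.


μ = E[X] = 1/2, a = 19.
Markov: P[X ≥ 19] ≤ μ/a = (1/2)/19 = 1/38.
Numerically: ≈ 0.0263.
(Since a = 19 > μ = 0.5000, the bound 1/38 is < 1 and informative.)

P[X ≥ 19] ≤ 1/38 ≈ 0.0263.


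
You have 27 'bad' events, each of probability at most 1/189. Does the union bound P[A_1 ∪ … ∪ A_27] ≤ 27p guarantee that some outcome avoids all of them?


Union bound: P[∪_{i=1}^{27} A_i] ≤ Σ_i P[A_i] ≤ 27·p = 27·(1/189) = 1/7.
Numerically: 1/7 ≈ 0.1428571.
Is 1/7 < 1? YES.
Since P[∪ A_i] ≤ 1/7 < 1, the complement has P[∩ A_i^c] ≥ 1 − 1/7 = 6/7 > 0, so some outcome avoids every A_i.

27·p = 1/7 ≈ 0.1428571; existence CERTIFIED by the union bound.


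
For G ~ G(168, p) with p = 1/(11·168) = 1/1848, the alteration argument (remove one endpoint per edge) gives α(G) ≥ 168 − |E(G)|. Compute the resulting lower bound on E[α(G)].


E[|E(G)|] = C(168, 2)·p = 14028 · (1/1848) = 167/22.
E[α(G)] ≥ n − E[|E(G)|] = 168 − 167/22 = 3529/22.
Numerically: ≈ 160.409091.
(This is only a lower bound; the true E[α(G)] may be larger.)

E[α(G)] ≥ 3529/22 ≈ 160.409091.


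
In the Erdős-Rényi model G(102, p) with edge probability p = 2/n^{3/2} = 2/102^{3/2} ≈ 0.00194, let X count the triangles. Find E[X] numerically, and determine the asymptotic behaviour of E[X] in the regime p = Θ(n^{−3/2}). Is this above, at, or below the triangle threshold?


Number of potential triangles: C(102, 3) = 171700.
Each occurs with probability p³ ≈ (0.00194)³ ≈ 7.31795e-09.
By linearity: E[X] = C(102, 3)·p³ ≈ 171700 · 7.31795e-09 ≈ 0.001.
Since α = 3/2 > 1, p = c/n^{3/2} = o(1/n) is below the triangle threshold p ~ 1/n. Asymptotically E[X] ~ (c³/6)·n^{3(1−α)} = (2³/6)·n^{-1.5} → 0, so by Markov's inequality G has no triangles w.h.p.

E[X] ≈ 0.001; in regime p = Θ(1/n^{3/2}) E[X] tends to 0 (below the triangle threshold p ~ 1/n).


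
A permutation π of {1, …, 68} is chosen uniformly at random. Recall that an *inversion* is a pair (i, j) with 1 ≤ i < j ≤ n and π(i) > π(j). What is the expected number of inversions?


Write X = Σ X_I over the C(68, 2) = 2278 pairs i < j, with X_I the indicator of one inversion.
There are 2278 indicators.
For each fixed pair i < j, the values π(i) and π(j) are two distinct elements of {1, …, 68} in uniformly random order; by symmetry P[π(i) > π(j)] = 1/2.
By linearity: E[X] = 2278 · (1/2) = C(68, 2) · (1/2) = 2278/2 = 1139 ≈ 1139.0000.

E[X] = 1139 = 1139.0000.


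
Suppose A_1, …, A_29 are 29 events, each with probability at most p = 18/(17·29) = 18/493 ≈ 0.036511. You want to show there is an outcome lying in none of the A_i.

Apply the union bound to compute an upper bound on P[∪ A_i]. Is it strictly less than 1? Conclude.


Union bound: P[∪_{i=1}^{29} A_i] ≤ Σ_i P[A_i] ≤ 29·p = 29·(18/493) = 18/17.
Numerically: 18/17 ≈ 1.058824.
Is 18/17 < 1? NO.
Since the bound 18/17 is ≥ 1, the union bound is uninformative here; it does NOT by itself certify existence.

29·p = 18/17 ≈ 1.058824; existence NOT certified by the union bound.


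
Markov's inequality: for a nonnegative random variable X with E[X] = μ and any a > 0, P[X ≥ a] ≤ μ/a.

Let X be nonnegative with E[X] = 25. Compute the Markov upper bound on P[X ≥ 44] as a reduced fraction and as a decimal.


μ = E[X] = 25, a = 44.
Markov: P[X ≥ 44] ≤ μ/a = (25)/44 = 25/44.
Numerically: ≈ 0.5682.
(Since a = 44 > μ = 25.0000, the bound 25/44 is < 1 and informative.)

P[X ≥ 44] ≤ 25/44 ≈ 0.5682.


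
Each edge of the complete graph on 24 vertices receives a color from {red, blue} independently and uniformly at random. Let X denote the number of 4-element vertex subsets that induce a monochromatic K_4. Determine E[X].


Let X = Σ_S X_S over the C(24, 4) = 10626 subsets S of size 4, where X_S = 1 if the K_4 on S is monochromatic.
For a fixed S, the K_4 on S has C(4, 2) = 6 edges. P[all 6 edges red] = (1/2)^6, and likewise for blue, so P[monochromatic] = 2·(1/2)^6 = 2^{1 − 6} = 1/32.
By linearity: E[X] = C(24, 4) · 2^{1 − 6} = 10626 · 1/32 = 5313/16.
Numerically: E[X] ≈ 332.0625.

E[X] = C(24,4)·2^(1−C(4,2)) = 5313/16 ≈ 332.0625.


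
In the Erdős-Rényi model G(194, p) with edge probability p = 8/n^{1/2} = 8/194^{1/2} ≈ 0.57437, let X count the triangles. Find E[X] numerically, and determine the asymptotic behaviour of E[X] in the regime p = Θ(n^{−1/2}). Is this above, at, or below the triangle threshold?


Number of potential triangles: C(194, 3) = 1198144.
Each occurs with probability p³ ≈ (0.57437)³ ≈ 1.8948174e-01.
By linearity: E[X] = C(194, 3)·p³ ≈ 1198144 · 1.8948174e-01 ≈ 227026.41089.
Since α = 1/2 < 1, p = c/n^{1/2} ≫ 1/n is above the triangle threshold p ~ 1/n. Asymptotically E[X] ~ (c³/6)·n^{3(1−α)} = (8³/6)·n^{1.5} → ∞; triangles are abundant w.h.p.

E[X] ≈ 227026.41089; in regime p = Θ(1/n^{1/2}) E[X] diverges (above the triangle threshold p ~ 1/n).


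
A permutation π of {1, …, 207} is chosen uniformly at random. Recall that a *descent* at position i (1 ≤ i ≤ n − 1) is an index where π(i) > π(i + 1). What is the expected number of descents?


Write X = Σ X_I over i = 1, …, 206, with X_I the indicator of one descent.
There are 206 indicators.
For each fixed i, the pair (π(i), π(i+1)) is a uniformly random ordered pair of distinct values from {1, …, 207}; by symmetry P[π(i) > π(i+1)] = 1/2.
By linearity: E[X] = 206 · (1/2) = (207 − 1) · (1/2) = 103 ≈ 103.000.

E[X] = 103 = 103.000.


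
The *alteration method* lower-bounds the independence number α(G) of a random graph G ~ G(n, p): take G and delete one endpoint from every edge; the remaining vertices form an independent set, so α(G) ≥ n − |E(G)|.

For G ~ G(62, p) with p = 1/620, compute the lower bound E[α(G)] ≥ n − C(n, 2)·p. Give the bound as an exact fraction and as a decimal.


E[|E(G)|] = C(62, 2)·p = 1891 · (1/620) = 61/20.
E[α(G)] ≥ n − E[|E(G)|] = 62 − 61/20 = 1179/20.
Numerically: ≈ 58.950000.
(This is only a lower bound; the true E[α(G)] may be larger.)

E[α(G)] ≥ 1179/20 ≈ 58.950000.


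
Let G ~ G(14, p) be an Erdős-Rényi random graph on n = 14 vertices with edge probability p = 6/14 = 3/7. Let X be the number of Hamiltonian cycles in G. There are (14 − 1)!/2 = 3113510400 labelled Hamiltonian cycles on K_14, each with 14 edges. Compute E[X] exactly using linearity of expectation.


K_14 has (14 − 1)!/2 = 3113510400 labelled Hamiltonian cycles.
For each such Hamiltonian cycle H, let X_H = 1 if all 14 edges of H are present in G. Then P[X_H = 1] = p^{14} = (3/7)^{14} = 4782969/678223072849.
By linearity: E[X] = Σ_H E[X_H] = 3113510400 · p^{14} = 3113510400 · 4782969/678223072849 = 2127403389196800/96889010407.
Numerically: E[X] ≈ 21957.

E[X] = 3113510400 · (3/7)^{14} = 2127403389196800/96889010407 ≈ 21957.


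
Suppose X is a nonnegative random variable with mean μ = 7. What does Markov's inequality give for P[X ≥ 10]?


μ = E[X] = 7, a = 10.
Markov: P[X ≥ 10] ≤ μ/a = (7)/10 = 7/10.
Numerically: ≈ 0.70000.
(Since a = 10 > μ = 7.00000, the bound 7/10 is < 1 and informative.)

P[X ≥ 10] ≤ 7/10 ≈ 0.70000.


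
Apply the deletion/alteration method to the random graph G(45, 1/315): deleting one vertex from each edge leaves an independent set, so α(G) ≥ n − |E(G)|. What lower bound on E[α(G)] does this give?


E[|E(G)|] = C(45, 2)·p = 990 · (1/315) = 22/7.
E[α(G)] ≥ n − E[|E(G)|] = 45 − 22/7 = 293/7.
Numerically: ≈ 41.8571.
(This is only a lower bound; the true E[α(G)] may be larger.)

E[α(G)] ≥ 293/7 ≈ 41.8571.


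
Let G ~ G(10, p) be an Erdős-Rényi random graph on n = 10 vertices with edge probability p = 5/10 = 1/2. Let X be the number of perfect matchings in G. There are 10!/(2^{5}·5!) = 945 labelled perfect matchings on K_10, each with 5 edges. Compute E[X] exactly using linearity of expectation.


K_10 has 10!/(2^{5}·5!) = 945 labelled perfect matchings.
For each such perfect matching H, let X_H = 1 if all 5 edges of H are present in G. Then P[X_H = 1] = p^{5} = (1/2)^{5} = 1/32.
By linearity: E[X] = Σ_H E[X_H] = 945 · p^{5} = 945 · 1/32 = 945/32.
Numerically: E[X] ≈ 29.531.

E[X] = 945 · (1/2)^{5} = 945/32 ≈ 29.531.


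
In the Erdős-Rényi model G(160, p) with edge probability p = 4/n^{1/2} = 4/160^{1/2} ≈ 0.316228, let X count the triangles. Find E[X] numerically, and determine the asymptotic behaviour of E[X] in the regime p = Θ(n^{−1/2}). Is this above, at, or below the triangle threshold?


Number of potential triangles: C(160, 3) = 669920.
Each occurs with probability p³ ≈ (0.316228)³ ≈ 3.16227766e-02.
By linearity: E[X] = C(160, 3)·p³ ≈ 669920 · 3.16227766e-02 ≈ 21184.730501.
Since α = 1/2 < 1, p = c/n^{1/2} ≫ 1/n is above the triangle threshold p ~ 1/n. Asymptotically E[X] ~ (c³/6)·n^{3(1−α)} = (4³/6)·n^{1.5} → ∞; triangles are abundant w.h.p.

E[X] ≈ 21184.730501; in regime p = Θ(1/n^{1/2}) E[X] diverges (above the triangle threshold p ~ 1/n).


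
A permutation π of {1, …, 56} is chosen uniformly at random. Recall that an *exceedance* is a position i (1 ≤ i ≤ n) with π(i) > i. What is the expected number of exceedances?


Write X = Σ_{i=1}^{56} X_i, where X_i = 1_{π(i) > i}.
For each fixed i, π(i) is uniform over {1, …, 56} (marginal of a uniform permutation), so P[π(i) > i] = (n − i)/n. Summing: Σ_{i=1}^{56} (n − i)/n = (0 + 1 + … + 55)/56 = 56(56 − 1)/(2·56) = (56 − 1)/2.
Hence E[X] = Σ_{i=1}^{56} (56 − i)/56 = 55/2 ≈ 27.500.

E[X] = 55/2 = 27.500.


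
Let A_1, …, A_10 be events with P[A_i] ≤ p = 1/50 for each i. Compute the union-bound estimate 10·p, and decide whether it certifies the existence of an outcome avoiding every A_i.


Union bound: P[∪_{i=1}^{10} A_i] ≤ Σ_i P[A_i] ≤ 10·p = 10·(1/50) = 1/5.
Numerically: 1/5 ≈ 0.200.
Is 1/5 < 1? YES.
Since P[∪ A_i] ≤ 1/5 < 1, the complement has P[∩ A_i^c] ≥ 1 − 1/5 = 4/5 > 0, so some outcome avoids every A_i.

10·p = 1/5 ≈ 0.200; existence CERTIFIED by the union bound.


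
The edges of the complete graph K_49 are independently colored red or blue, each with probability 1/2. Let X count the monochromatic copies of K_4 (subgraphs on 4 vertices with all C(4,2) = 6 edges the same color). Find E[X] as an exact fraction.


Let X = Σ_S X_S over the C(49, 4) = 211876 subsets S of size 4, where X_S = 1 if the K_4 on S is monochromatic.
For a fixed S, the K_4 on S has C(4, 2) = 6 edges. P[all 6 edges red] = (1/2)^6, and likewise for blue, so P[monochromatic] = 2·(1/2)^6 = 2^{1 − 6} = 1/32.
Summing: E[X] = C(49, 4) · 2^{1 − 6} = 211876 · 1/32 = 52969/8.
Numerically: E[X] ≈ 6621.125000.

E[X] = C(49,4)·2^(1−C(4,2)) = 52969/8 ≈ 6621.125000.


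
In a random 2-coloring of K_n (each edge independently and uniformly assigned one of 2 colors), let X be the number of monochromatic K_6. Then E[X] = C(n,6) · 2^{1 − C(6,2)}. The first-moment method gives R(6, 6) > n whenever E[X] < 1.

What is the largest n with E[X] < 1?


We need C(n, 6) · 2^{1 − 15} < 1, i.e. C(n, 6) < 2^{15 − 1} = 16384.
Check values of n near the boundary:
  n = 16: C(16, 6) = 8008; 8008 < 16384? YES
  n = 17: C(17, 6) = 12376; 12376 < 16384? YES
  n = 18: C(18, 6) = 18564; 18564 < 16384? NO
  n = 19: C(19, 6) = 27132; 27132 < 16384? NO
  n = 20: C(20, 6) = 38760; 38760 < 16384? NO
The largest n with C(n, 6) < 16384 is n = 17 (where E[X] = 1547/2048 ≈ 0.7553711). Hence R(6, 6) > 17, i.e. R(6, 6) ≥ 18.

Largest n = 17; hence R(6, 6) > 17.


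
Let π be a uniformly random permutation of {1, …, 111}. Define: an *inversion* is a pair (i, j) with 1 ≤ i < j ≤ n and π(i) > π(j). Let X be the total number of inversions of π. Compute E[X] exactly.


Write X = Σ X_I over the C(111, 2) = 6105 pairs i < j, with X_I the indicator of one inversion.
There are 6105 indicators.
For each fixed pair i < j, the values π(i) and π(j) are two distinct elements of {1, …, 111} in uniformly random order; by symmetry P[π(i) > π(j)] = 1/2.
By linearity: E[X] = 6105 · (1/2) = C(111, 2) · (1/2) = 6105/2 = 6105/2 ≈ 3052.500.

E[X] = 6105/2 = 3052.500.


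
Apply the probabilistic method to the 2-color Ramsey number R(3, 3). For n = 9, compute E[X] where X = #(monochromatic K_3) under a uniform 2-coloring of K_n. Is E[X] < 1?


E[X] = C(9, 3) · 2^{1 − 3} = 84 · 2^{−2} = 84/4.
As a reduced fraction: E[X] = 21 ≈ 21.0000000.
Is E[X] < 1? NO.
Since E[X] ≥ 1, the first-moment bound is inconclusive at n = 9; it does NOT by itself certify R(3, 3) > 9.

E[X] = 21 ≈ 21.0000000; E[X] ≥ 1; first-moment method inconclusive here.


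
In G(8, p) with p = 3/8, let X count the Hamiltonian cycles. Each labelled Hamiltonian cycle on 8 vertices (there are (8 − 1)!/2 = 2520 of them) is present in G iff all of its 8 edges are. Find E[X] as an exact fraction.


K_8 has (8 − 1)!/2 = 2520 labelled Hamiltonian cycles.
For each such Hamiltonian cycle H, let X_H = 1 if all 8 edges of H are present in G. Then P[X_H = 1] = p^{8} = (3/8)^{8} = 6561/16777216.
By linearity: E[X] = Σ_H E[X_H] = 2520 · p^{8} = 2520 · 6561/16777216 = 2066715/2097152.
Numerically: E[X] ≈ 0.98549.

E[X] = 2520 · (3/8)^{8} = 2066715/2097152 ≈ 0.98549.


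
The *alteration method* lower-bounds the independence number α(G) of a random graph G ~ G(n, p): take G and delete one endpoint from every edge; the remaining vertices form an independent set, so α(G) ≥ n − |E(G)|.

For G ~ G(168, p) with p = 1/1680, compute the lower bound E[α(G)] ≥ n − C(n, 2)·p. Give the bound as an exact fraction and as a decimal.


E[|E(G)|] = C(168, 2)·p = 14028 · (1/1680) = 167/20.
E[α(G)] ≥ n − E[|E(G)|] = 168 − 167/20 = 3193/20.
Numerically: ≈ 159.65000.
(This is only a lower bound; the true E[α(G)] may be larger.)

E[α(G)] ≥ 3193/20 ≈ 159.65000.


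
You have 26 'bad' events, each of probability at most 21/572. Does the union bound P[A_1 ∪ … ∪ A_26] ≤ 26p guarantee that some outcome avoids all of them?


Union bound: P[∪_{i=1}^{26} A_i] ≤ Σ_i P[A_i] ≤ 26·p = 26·(21/572) = 21/22.
Numerically: 21/22 ≈ 0.95455.
Is 21/22 < 1? YES.
Since P[∪ A_i] ≤ 21/22 < 1, the complement has P[∩ A_i^c] ≥ 1 − 21/22 = 1/22 > 0, so some outcome avoids every A_i.

26·p = 21/22 ≈ 0.95455; existence CERTIFIED by the union bound.


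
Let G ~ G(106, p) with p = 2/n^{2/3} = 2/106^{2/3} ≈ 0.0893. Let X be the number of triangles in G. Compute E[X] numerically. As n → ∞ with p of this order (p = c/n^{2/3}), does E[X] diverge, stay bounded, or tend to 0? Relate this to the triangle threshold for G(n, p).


Number of potential triangles: C(106, 3) = 192920.
Each occurs with probability p³ ≈ (0.0893)³ ≈ 7.11997e-04.
By linearity: E[X] = C(106, 3)·p³ ≈ 192920 · 7.11997e-04 ≈ 137.358.
Since α = 2/3 < 1, p = c/n^{2/3} ≫ 1/n is above the triangle threshold p ~ 1/n. Asymptotically E[X] ~ (c³/6)·n^{3(1−α)} = (2³/6)·n^{1} → ∞; triangles are abundant w.h.p.

E[X] ≈ 137.358; in regime p = Θ(1/n^{2/3}) E[X] diverges (above the triangle threshold p ~ 1/n).


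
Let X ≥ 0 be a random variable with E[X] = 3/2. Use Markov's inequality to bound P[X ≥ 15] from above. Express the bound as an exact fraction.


μ = E[X] = 3/2, a = 15.
Markov: P[X ≥ 15] ≤ μ/a = (3/2)/15 = 1/10.
Numerically: ≈ 0.100000.
(Since a = 15 > μ = 1.500000, the bound 1/10 is < 1 and informative.)

P[X ≥ 15] ≤ 1/10 ≈ 0.100000.


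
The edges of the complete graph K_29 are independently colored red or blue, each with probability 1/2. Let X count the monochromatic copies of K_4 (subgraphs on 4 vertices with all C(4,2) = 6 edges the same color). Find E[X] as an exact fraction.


Let X = Σ_S X_S over the C(29, 4) = 23751 subsets S of size 4, where X_S = 1 if the K_4 on S is monochromatic.
For a fixed S, the K_4 on S has C(4, 2) = 6 edges. P[all 6 edges red] = (1/2)^6, and likewise for blue, so P[monochromatic] = 2·(1/2)^6 = 2^{1 − 6} = 1/32.
By linearity of expectation: E[X] = C(29, 4) · 2^{1 − 6} = 23751 · 1/32 = 23751/32.
Numerically: E[X] ≈ 742.21875.

E[X] = C(29,4)·2^(1−C(4,2)) = 23751/32 ≈ 742.21875.


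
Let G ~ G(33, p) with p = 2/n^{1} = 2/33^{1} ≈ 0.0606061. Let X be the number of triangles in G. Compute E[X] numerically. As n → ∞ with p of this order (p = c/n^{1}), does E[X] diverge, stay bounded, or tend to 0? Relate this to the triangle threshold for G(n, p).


Number of potential triangles: C(33, 3) = 5456.
Each occurs with probability p³ ≈ (0.0606061)³ ≈ 2.22611793e-04.
By linearity: E[X] = C(33, 3)·p³ ≈ 5456 · 2.22611793e-04 ≈ 1.214570.
Here α = 1, so p = 2/n is exactly at the triangle threshold p ~ 1/n. Asymptotically E[X] → c³/6 = 2³/6 = 4/3 ≈ 1.333333, a bounded constant. In this regime the triangle count is asymptotically Poisson(c³/6).

E[X] ≈ 1.214570; in regime p = Θ(1/n^{1}) E[X] stays bounded (at the triangle threshold p ~ 1/n).


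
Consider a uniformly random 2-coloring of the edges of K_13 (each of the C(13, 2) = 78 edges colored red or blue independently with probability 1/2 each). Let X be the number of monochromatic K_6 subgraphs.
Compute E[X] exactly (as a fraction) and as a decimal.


Let X = Σ_S X_S over the C(13, 6) = 1716 subsets S of size 6, where X_S = 1 if the K_6 on S is monochromatic.
For a fixed S, the K_6 on S has C(6, 2) = 15 edges. P[all 15 edges red] = (1/2)^15, and likewise for blue, so P[monochromatic] = 2·(1/2)^15 = 2^{1 − 15} = 1/16384.
By linearity of expectation: E[X] = C(13, 6) · 2^{1 − 15} = 1716 · 1/16384 = 429/4096.
Numerically: E[X] ≈ 0.105.

E[X] = C(13,6)·2^(1−C(6,2)) = 429/4096 ≈ 0.105.


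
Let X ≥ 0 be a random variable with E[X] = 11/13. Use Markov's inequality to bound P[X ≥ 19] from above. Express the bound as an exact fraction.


μ = E[X] = 11/13, a = 19.
Markov: P[X ≥ 19] ≤ μ/a = (11/13)/19 = 11/247.
Numerically: ≈ 0.044534.
(Since a = 19 > μ = 0.846154, the bound 11/247 is < 1 and informative.)

P[X ≥ 19] ≤ 11/247 ≈ 0.044534.


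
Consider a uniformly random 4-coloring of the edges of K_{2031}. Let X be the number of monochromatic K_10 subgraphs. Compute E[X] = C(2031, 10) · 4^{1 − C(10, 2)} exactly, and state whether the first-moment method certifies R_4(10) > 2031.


E[X] = C(2031, 10) · 4^{1 − 45} = 321883478221675085423322615 · 4^{−44} = 321883478221675085423322615/309485009821345068724781056.
As a reduced fraction: E[X] = 321883478221675085423322615/309485009821345068724781056 ≈ 1.0400616.
Is E[X] < 1? NO.
Since E[X] ≥ 1, the first-moment bound is inconclusive at n = 2031; it does NOT by itself certify R_4(10) > 2031.

E[X] = 321883478221675085423322615/309485009821345068724781056 ≈ 1.0400616; E[X] ≥ 1; first-moment method inconclusive here.


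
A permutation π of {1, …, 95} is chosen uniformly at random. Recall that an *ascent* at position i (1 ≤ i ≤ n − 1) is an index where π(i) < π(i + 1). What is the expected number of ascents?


Write X = Σ X_I over i = 1, …, 94, with X_I the indicator of one ascent.
There are 94 indicators.
For each fixed i, the pair (π(i), π(i+1)) is a uniformly random ordered pair of distinct values from {1, …, 95}; by symmetry P[π(i) < π(i+1)] = 1/2.
By linearity: E[X] = 94 · (1/2) = (95 − 1) · (1/2) = 47 ≈ 47.000.

E[X] = 47 = 47.000.


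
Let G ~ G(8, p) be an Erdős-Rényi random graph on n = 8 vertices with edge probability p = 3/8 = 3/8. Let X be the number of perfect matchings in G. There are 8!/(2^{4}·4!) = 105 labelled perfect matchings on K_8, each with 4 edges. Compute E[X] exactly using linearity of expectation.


K_8 has 8!/(2^{4}·4!) = 105 labelled perfect matchings.
For each such perfect matching H, let X_H = 1 if all 4 edges of H are present in G. Then P[X_H = 1] = p^{4} = (3/8)^{4} = 81/4096.
Summing the indicators: E[X] = Σ_H E[X_H] = 105 · p^{4} = 105 · 81/4096 = 8505/4096.
Numerically: E[X] ≈ 2.07642.

E[X] = 105 · (3/8)^{4} = 8505/4096 ≈ 2.07642.


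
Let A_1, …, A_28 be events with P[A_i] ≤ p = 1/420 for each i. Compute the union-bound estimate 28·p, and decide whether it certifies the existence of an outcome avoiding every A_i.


Union bound: P[∪_{i=1}^{28} A_i] ≤ Σ_i P[A_i] ≤ 28·p = 28·(1/420) = 1/15.
Numerically: 1/15 ≈ 0.067.
Is 1/15 < 1? YES.
Since P[∪ A_i] ≤ 1/15 < 1, the complement has P[∩ A_i^c] ≥ 1 − 1/15 = 14/15 > 0, so some outcome avoids every A_i.

28·p = 1/15 ≈ 0.067; existence CERTIFIED by the union bound.


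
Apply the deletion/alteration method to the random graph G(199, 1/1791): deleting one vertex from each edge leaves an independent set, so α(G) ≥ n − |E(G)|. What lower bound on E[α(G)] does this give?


E[|E(G)|] = C(199, 2)·p = 19701 · (1/1791) = 11.
E[α(G)] ≥ n − E[|E(G)|] = 199 − 11 = 188.
Numerically: ≈ 188.0000.
(This is only a lower bound; the true E[α(G)] may be larger.)

E[α(G)] ≥ 188 ≈ 188.0000.


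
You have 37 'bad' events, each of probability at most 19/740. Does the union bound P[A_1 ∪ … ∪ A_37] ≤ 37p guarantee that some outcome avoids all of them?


Union bound: P[∪_{i=1}^{37} A_i] ≤ Σ_i P[A_i] ≤ 37·p = 37·(19/740) = 19/20.
Numerically: 19/20 ≈ 0.9500000.
Is 19/20 < 1? YES.
Since P[∪ A_i] ≤ 19/20 < 1, the complement has P[∩ A_i^c] ≥ 1 − 19/20 = 1/20 > 0, so some outcome avoids every A_i.

37·p = 19/20 ≈ 0.9500000; existence CERTIFIED by the union bound.


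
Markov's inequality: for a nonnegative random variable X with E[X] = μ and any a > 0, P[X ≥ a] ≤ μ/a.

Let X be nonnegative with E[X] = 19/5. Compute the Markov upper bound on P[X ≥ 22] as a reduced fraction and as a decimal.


μ = E[X] = 19/5, a = 22.
Markov: P[X ≥ 22] ≤ μ/a = (19/5)/22 = 19/110.
Numerically: ≈ 0.17273.
(Since a = 22 > μ = 3.80000, the bound 19/110 is < 1 and informative.)

P[X ≥ 22] ≤ 19/110 ≈ 0.17273.


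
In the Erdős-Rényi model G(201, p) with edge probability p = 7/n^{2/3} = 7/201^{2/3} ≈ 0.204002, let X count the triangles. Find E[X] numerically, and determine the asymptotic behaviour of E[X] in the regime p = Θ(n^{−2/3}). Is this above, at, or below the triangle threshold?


Number of potential triangles: C(201, 3) = 1333300.
Each occurs with probability p³ ≈ (0.204002)³ ≈ 8.48988886e-03.
By linearity: E[X] = C(201, 3)·p³ ≈ 1333300 · 8.48988886e-03 ≈ 11319.568823.
Since α = 2/3 < 1, p = c/n^{2/3} ≫ 1/n is above the triangle threshold p ~ 1/n. Asymptotically E[X] ~ (c³/6)·n^{3(1−α)} = (7³/6)·n^{1} → ∞; triangles are abundant w.h.p.

E[X] ≈ 11319.568823; in regime p = Θ(1/n^{2/3}) E[X] diverges (above the triangle threshold p ~ 1/n).


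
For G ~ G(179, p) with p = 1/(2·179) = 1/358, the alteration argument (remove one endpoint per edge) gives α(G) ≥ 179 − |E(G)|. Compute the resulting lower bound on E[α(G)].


E[|E(G)|] = C(179, 2)·p = 15931 · (1/358) = 89/2.
E[α(G)] ≥ n − E[|E(G)|] = 179 − 89/2 = 269/2.
Numerically: ≈ 134.50000.
(This is only a lower bound; the true E[α(G)] may be larger.)

E[α(G)] ≥ 269/2 ≈ 134.50000.


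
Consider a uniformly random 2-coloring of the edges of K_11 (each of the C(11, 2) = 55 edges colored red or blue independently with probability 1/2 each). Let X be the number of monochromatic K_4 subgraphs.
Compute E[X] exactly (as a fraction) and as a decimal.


Let X = Σ_S X_S over the C(11, 4) = 330 subsets S of size 4, where X_S = 1 if the K_4 on S is monochromatic.
For a fixed S, the K_4 on S has C(4, 2) = 6 edges. P[all 6 edges red] = (1/2)^6, and likewise for blue, so P[monochromatic] = 2·(1/2)^6 = 2^{1 − 6} = 1/32.
Summing: E[X] = C(11, 4) · 2^{1 − 6} = 330 · 1/32 = 165/16.
Numerically: E[X] ≈ 10.3125.

E[X] = C(11,4)·2^(1−C(4,2)) = 165/16 ≈ 10.3125.


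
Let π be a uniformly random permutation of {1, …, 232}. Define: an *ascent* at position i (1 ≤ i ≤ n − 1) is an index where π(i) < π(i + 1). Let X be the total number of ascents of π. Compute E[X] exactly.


Write X = Σ X_I over i = 1, …, 231, with X_I the indicator of one ascent.
There are 231 indicators.
For each fixed i, the pair (π(i), π(i+1)) is a uniformly random ordered pair of distinct values from {1, …, 232}; by symmetry P[π(i) < π(i+1)] = 1/2.
By linearity: E[X] = 231 · (1/2) = (232 − 1) · (1/2) = 231/2 ≈ 115.500000.

E[X] = 231/2 = 115.500000.


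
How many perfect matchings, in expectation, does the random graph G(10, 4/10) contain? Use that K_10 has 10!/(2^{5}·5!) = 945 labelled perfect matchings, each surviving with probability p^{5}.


K_10 has 10!/(2^{5}·5!) = 945 labelled perfect matchings.
For each such perfect matching H, let X_H = 1 if all 5 edges of H are present in G. Then P[X_H = 1] = p^{5} = (2/5)^{5} = 32/3125.
Summing the indicators: E[X] = Σ_H E[X_H] = 945 · p^{5} = 945 · 32/3125 = 6048/625.
Numerically: E[X] ≈ 9.677.

E[X] = 945 · (2/5)^{5} = 6048/625 ≈ 9.677.


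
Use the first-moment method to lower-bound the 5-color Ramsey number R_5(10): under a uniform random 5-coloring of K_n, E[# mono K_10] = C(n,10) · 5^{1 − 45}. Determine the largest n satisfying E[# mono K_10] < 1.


We need C(n, 10) · 5^{1 − 45} < 1, i.e. C(n, 10) < 5^{45 − 1} = 5684341886080801486968994140625.
Check values of n near the boundary:
  n = 5386: C(5386, 10) = 5613966214234562222231428510561; 5613966214234562222231428510561 < 5684341886080801486968994140625? YES
  n = 5387: C(5387, 10) = 5624406917627224603154306376491; 5624406917627224603154306376491 < 5684341886080801486968994140625? YES
  n = 5388: C(5388, 10) = 5634865093375880654852250419586; 5634865093375880654852250419586 < 5684341886080801486968994140625? YES
  n = 5389: C(5389, 10) = 5645340767466558997768874792926; 5645340767466558997768874792926 < 5684341886080801486968994140625? YES
  n = 5390: C(5390, 10) = 5655833965919099070255434039753; 5655833965919099070255434039753 < 5684341886080801486968994140625? YES
  n = 5391: C(5391, 10) = 5666344714787188828795213697883; 5666344714787188828795213697883 < 5684341886080801486968994140625? YES
  n = 5392: C(5392, 10) = 5676873040158402483252283957448; 5676873040158402483252283957448 < 5684341886080801486968994140625? YES
  n = 5393: C(5393, 10) = 5687418968154238267170642278008; 5687418968154238267170642278008 < 5684341886080801486968994140625? NO
  n = 5394: C(5394, 10) = 5697982524930156243149785372878; 5697982524930156243149785372878 < 5684341886080801486968994140625? NO
The largest n with C(n, 10) < 5684341886080801486968994140625 is n = 5392 (where E[X] = 5676873040158402483252283957448/5684341886080801486968994140625 ≈ 0.998686). Hence R_5(10) > 5392, i.e. R_5(10) ≥ 5393.

Largest n = 5392; hence R_5(10) > 5392.


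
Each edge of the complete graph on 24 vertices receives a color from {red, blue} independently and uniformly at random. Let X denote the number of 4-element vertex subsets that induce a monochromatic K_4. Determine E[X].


Let X = Σ_S X_S over the C(24, 4) = 10626 subsets S of size 4, where X_S = 1 if the K_4 on S is monochromatic.
For a fixed S, the K_4 on S has C(4, 2) = 6 edges. P[all 6 edges red] = (1/2)^6, and likewise for blue, so P[monochromatic] = 2·(1/2)^6 = 2^{1 − 6} = 1/32.
By linearity of expectation: E[X] = C(24, 4) · 2^{1 − 6} = 10626 · 1/32 = 5313/16.
Numerically: E[X] ≈ 332.062.

E[X] = C(24,4)·2^(1−C(4,2)) = 5313/16 ≈ 332.062.


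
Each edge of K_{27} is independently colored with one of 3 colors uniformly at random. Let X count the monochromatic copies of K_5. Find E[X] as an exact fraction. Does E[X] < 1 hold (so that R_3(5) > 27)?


E[X] = C(27, 5) · 3^{1 − 10} = 80730 · 3^{−9} = 80730/19683.
As a reduced fraction: E[X] = 2990/729 ≈ 4.1015089.
Is E[X] < 1? NO.
Since E[X] ≥ 1, the first-moment bound is inconclusive at n = 27; it does NOT by itself certify R_3(5) > 27.

E[X] = 2990/729 ≈ 4.1015089; E[X] ≥ 1; first-moment method inconclusive here.


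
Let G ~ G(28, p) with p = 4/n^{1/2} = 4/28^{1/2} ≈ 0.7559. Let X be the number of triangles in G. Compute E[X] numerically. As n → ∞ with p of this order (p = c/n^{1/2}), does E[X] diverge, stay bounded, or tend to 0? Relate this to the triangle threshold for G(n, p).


Number of potential triangles: C(28, 3) = 3276.
Each occurs with probability p³ ≈ (0.7559)³ ≈ 4.319594e-01.
By linearity: E[X] = C(28, 3)·p³ ≈ 3276 · 4.319594e-01 ≈ 1415.0990.
Since α = 1/2 < 1, p = c/n^{1/2} ≫ 1/n is above the triangle threshold p ~ 1/n. Asymptotically E[X] ~ (c³/6)·n^{3(1−α)} = (4³/6)·n^{1.5} → ∞; triangles are abundant w.h.p.

E[X] ≈ 1415.0990; in regime p = Θ(1/n^{1/2}) E[X] diverges (above the triangle threshold p ~ 1/n).


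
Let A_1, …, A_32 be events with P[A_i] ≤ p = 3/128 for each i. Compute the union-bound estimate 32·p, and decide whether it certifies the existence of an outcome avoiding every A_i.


Union bound: P[∪_{i=1}^{32} A_i] ≤ Σ_i P[A_i] ≤ 32·p = 32·(3/128) = 3/4.
Numerically: 3/4 ≈ 0.750000.
Is 3/4 < 1? YES.
Since P[∪ A_i] ≤ 3/4 < 1, the complement has P[∩ A_i^c] ≥ 1 − 3/4 = 1/4 > 0, so some outcome avoids every A_i.

32·p = 3/4 ≈ 0.750000; existence CERTIFIED by the union bound.


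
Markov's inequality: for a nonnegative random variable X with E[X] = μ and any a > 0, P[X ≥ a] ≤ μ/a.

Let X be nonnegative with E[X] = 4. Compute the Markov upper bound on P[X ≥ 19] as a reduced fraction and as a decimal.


μ = E[X] = 4, a = 19.
Markov: P[X ≥ 19] ≤ μ/a = (4)/19 = 4/19.
Numerically: ≈ 0.2105.
(Since a = 19 > μ = 4.0000, the bound 4/19 is < 1 and informative.)

P[X ≥ 19] ≤ 4/19 ≈ 0.2105.


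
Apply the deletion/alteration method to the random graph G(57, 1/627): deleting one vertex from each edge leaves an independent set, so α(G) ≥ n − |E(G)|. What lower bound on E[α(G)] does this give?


E[|E(G)|] = C(57, 2)·p = 1596 · (1/627) = 28/11.
E[α(G)] ≥ n − E[|E(G)|] = 57 − 28/11 = 599/11.
Numerically: ≈ 54.455.
(This is only a lower bound; the true E[α(G)] may be larger.)

E[α(G)] ≥ 599/11 ≈ 54.455.


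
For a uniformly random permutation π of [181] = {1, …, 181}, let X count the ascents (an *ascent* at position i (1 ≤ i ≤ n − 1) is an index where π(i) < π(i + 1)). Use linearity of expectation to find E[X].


Write X = Σ X_I over i = 1, …, 180, with X_I the indicator of one ascent.
There are 180 indicators.
For each fixed i, the pair (π(i), π(i+1)) is a uniformly random ordered pair of distinct values from {1, …, 181}; by symmetry P[π(i) < π(i+1)] = 1/2.
By linearity: E[X] = 180 · (1/2) = (181 − 1) · (1/2) = 90 ≈ 90.0000.

E[X] = 90 = 90.0000.


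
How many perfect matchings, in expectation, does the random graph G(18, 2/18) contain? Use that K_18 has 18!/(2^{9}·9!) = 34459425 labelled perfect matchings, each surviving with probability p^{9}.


K_18 has 18!/(2^{9}·9!) = 34459425 labelled perfect matchings.
For each such perfect matching H, let X_H = 1 if all 9 edges of H are present in G. Then P[X_H = 1] = p^{9} = (1/9)^{9} = 1/387420489.
By linearity: E[X] = Σ_H E[X_H] = 34459425 · p^{9} = 34459425 · 1/387420489 = 425425/4782969.
Numerically: E[X] ≈ 0.088946.

E[X] = 34459425 · (1/9)^{9} = 425425/4782969 ≈ 0.088946.


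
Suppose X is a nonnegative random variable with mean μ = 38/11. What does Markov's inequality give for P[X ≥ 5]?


μ = E[X] = 38/11, a = 5.
Markov: P[X ≥ 5] ≤ μ/a = (38/11)/5 = 38/55.
Numerically: ≈ 0.6909.
(Since a = 5 > μ = 3.4545, the bound 38/55 is < 1 and informative.)

P[X ≥ 5] ≤ 38/55 ≈ 0.6909.


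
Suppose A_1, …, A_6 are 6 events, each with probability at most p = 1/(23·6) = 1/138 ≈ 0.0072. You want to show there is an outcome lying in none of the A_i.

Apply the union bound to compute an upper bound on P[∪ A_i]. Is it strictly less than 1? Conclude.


Union bound: P[∪_{i=1}^{6} A_i] ≤ Σ_i P[A_i] ≤ 6·p = 6·(1/138) = 1/23.
Numerically: 1/23 ≈ 0.0435.
Is 1/23 < 1? YES.
Since P[∪ A_i] ≤ 1/23 < 1, the complement has P[∩ A_i^c] ≥ 1 − 1/23 = 22/23 > 0, so some outcome avoids every A_i.

6·p = 1/23 ≈ 0.0435; existence CERTIFIED by the union bound.


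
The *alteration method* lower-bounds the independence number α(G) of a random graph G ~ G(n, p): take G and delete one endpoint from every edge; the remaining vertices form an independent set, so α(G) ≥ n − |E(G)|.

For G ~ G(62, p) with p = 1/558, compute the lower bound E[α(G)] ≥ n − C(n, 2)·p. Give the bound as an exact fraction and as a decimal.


E[|E(G)|] = C(62, 2)·p = 1891 · (1/558) = 61/18.
E[α(G)] ≥ n − E[|E(G)|] = 62 − 61/18 = 1055/18.
Numerically: ≈ 58.611.
(This is only a lower bound; the true E[α(G)] may be larger.)

E[α(G)] ≥ 1055/18 ≈ 58.611.


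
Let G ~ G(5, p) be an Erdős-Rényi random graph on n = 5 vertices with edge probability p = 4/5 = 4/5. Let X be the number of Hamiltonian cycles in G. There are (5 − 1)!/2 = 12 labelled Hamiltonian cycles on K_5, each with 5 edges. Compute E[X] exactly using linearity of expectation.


K_5 has (5 − 1)!/2 = 12 labelled Hamiltonian cycles.
For each such Hamiltonian cycle H, let X_H = 1 if all 5 edges of H are present in G. Then P[X_H = 1] = p^{5} = (4/5)^{5} = 1024/3125.
By linearity: E[X] = Σ_H E[X_H] = 12 · p^{5} = 12 · 1024/3125 = 12288/3125.
Numerically: E[X] ≈ 3.932.

E[X] = 12 · (4/5)^{5} = 12288/3125 ≈ 3.932.


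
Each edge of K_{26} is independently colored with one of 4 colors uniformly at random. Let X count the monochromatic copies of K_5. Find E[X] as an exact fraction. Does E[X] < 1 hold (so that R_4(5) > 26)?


E[X] = C(26, 5) · 4^{1 − 10} = 65780 · 4^{−9} = 65780/262144.
As a reduced fraction: E[X] = 16445/65536 ≈ 0.251.
Is E[X] < 1? YES.
Since E[X] < 1, there exists a 4-coloring of K_{26} with no monochromatic K_5; hence R_4(5) > 26.

E[X] = 16445/65536 ≈ 0.251; E[X] < 1, so R_4(5) > 26.
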